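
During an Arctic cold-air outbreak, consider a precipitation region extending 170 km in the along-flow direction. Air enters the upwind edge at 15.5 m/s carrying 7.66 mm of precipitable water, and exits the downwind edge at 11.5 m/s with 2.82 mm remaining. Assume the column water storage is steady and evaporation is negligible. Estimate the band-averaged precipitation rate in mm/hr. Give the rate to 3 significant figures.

R ≈ 1.83 mm/hr

Column moisture flux per unit crosswind length is F = V × PW.
Inflow: F_in = 15.5 × 7.66 = 118.73 mm·m/s
Outflow: F_out = 11.5 × 2.82 = 32.43 mm·m/s
Steady-state rate R = (F_in − F_out)/L = (118.73 − 32.43) / 170000 m = 5.076e-04 mm/s.
R = 5.076e-04 × 3600 = 1.83 mm/hr.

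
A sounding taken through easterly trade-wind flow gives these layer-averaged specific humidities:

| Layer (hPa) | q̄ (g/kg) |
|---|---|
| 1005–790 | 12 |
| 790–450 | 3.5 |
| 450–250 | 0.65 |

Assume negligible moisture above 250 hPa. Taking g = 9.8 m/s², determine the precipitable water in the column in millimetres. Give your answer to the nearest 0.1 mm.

PW ≈ 39.8 mm

Precipitable water is the column-integrated vapour mass per unit area: PW = (1/g) Σ q̄ Δp, with q in kg/kg and Δp in Pa (1 kg/m² of water = 1 mm).
Layer 1005–790 hPa: Δp = 215 hPa = 21500 Pa, q̄ = 0.012 kg/kg → 0.012 × 21500 / 9.8 = 26.33 mm
Layer 790–450 hPa: Δp = 340 hPa = 34000 Pa, q̄ = 0.0035 kg/kg → 0.0035 × 34000 / 9.8 = 12.14 mm
Layer 450–250 hPa: Δp = 200 hPa = 20000 Pa, q̄ = 0.00065 kg/kg → 0.00065 × 20000 / 9.8 = 1.33 mm
PW = 26.33 + 12.14 + 1.33 = 39.80 ≈ 39.8 mm.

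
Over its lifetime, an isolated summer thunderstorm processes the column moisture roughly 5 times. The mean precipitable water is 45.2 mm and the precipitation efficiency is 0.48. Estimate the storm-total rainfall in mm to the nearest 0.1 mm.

rainfall ≈ 108.5 mm

Each cycle deposits ε × PW = 0.48 × 45.2 = 21.696 mm.
Over 5 cycles: 5 × 21.696 = 108.5 mm.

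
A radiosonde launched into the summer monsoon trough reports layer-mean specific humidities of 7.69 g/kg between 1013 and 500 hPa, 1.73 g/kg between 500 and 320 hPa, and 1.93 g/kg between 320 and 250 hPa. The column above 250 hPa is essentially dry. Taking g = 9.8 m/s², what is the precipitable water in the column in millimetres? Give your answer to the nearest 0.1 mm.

PW ≈ 44.8 mm

Precipitable water is the column-integrated vapour mass per unit area: PW = (1/g) Σ q̄ Δp, with q in kg/kg and Δp in Pa (1 kg/m² of water = 1 mm).
Layer 1013–500 hPa: Δp = 513 hPa = 51300 Pa, q̄ = 0.00769 kg/kg → 0.00769 × 51300 / 9.8 = 40.25 mm
Layer 500–320 hPa: Δp = 180 hPa = 18000 Pa, q̄ = 0.00173 kg/kg → 0.00173 × 18000 / 9.8 = 3.18 mm
Layer 320–250 hPa: Δp = 70 hPa = 7000 Pa, q̄ = 0.00193 kg/kg → 0.00193 × 7000 / 9.8 = 1.38 mm
PW = 40.25 + 3.18 + 1.38 = 44.81 ≈ 44.8 mm.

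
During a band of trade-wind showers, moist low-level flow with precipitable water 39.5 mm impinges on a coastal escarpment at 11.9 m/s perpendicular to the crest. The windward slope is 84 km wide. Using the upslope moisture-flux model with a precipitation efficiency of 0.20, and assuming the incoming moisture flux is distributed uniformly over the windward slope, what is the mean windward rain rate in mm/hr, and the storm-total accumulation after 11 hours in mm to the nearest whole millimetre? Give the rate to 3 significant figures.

R ≈ 4.03 mm/hr; total ≈ 44 mm

Incoming column moisture flux per unit ridge length: F = V × PW = 11.9 × 39.5 = 470.05 mm·m/s.
Spread over the 84 km slope with efficiency ε = 0.20: R = ε·F/W = 0.20 × 470.05 / 84000 m = 1.119e-03 mm/s.
R = 1.119e-03 × 3600 = 4.03 mm/hr.
Over 11 h: total = 4.03 × 11 = 44.33 ≈ 44 mm.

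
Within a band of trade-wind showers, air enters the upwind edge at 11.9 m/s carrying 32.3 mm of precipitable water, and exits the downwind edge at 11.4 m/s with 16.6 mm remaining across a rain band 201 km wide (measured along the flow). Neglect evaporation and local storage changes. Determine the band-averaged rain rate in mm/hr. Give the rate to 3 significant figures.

R ≈ 3.49 mm/hr

Column moisture flux per unit crosswind length is F = V × PW.
Inflow: F_in = 11.9 × 32.3 = 384.37 mm·m/s
Outflow: F_out = 11.4 × 16.6 = 189.24 mm·m/s
Steady-state rate R = (F_in − F_out)/L = (384.37 − 189.24) / 201000 m = 9.708e-04 mm/s.
R = 9.708e-04 × 3600 = 3.49 mm/hr.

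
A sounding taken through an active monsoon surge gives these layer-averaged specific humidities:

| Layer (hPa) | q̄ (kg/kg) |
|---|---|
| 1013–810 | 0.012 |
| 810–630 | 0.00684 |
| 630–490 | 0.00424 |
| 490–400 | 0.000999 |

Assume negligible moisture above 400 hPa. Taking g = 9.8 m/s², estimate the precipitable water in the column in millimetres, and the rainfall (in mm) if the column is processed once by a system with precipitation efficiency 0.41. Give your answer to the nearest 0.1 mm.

Precipitable water is the column-integrated vapour mass per unit area: PW = (1/g) Σ q̄ Δp, with q in kg/kg and Δp in Pa (1 kg/m² of water = 1 mm).
Layer 1013–810 hPa: Δp = 203 hPa = 20300 Pa, q̄ = 0.012 kg/kg → 0.012 × 20300 / 9.8 = 24.86 mm
Layer 810–630 hPa: Δp = 180 hPa = 18000 Pa, q̄ = 0.00684 kg/kg → 0.00684 × 18000 / 9.8 = 12.56 mm
Layer 630–490 hPa: Δp = 140 hPa = 14000 Pa, q̄ = 0.00424 kg/kg → 0.00424 × 14000 / 9.8 = 6.06 mm
Layer 490–400 hPa: Δp = 90 hPa = 9000 Pa, q̄ = 0.000999 kg/kg → 0.000999 × 9000 / 9.8 = 0.92 mm
PW = 24.86 + 12.56 + 6.06 + 0.92 = 44.40 ≈ 44.4 mm.
Rainfall = ε × PW = 0.41 × 44.4 = 18.2 mm.

PW ≈ 44.4 mm; rainfall ≈ 18.2 mm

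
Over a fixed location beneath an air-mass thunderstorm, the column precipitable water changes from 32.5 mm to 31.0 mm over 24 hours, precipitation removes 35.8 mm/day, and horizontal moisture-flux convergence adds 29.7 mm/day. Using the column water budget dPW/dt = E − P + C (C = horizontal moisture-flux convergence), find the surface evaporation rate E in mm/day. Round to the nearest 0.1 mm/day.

dPW/dt = (31.0 − 32.5) mm / (24/24 day) = -1.500 mm/day.
E = dPW/dt + P − C = (-1.500) + 35.8 − (29.7) = 4.6 mm/day.

E ≈ 4.6 mm/day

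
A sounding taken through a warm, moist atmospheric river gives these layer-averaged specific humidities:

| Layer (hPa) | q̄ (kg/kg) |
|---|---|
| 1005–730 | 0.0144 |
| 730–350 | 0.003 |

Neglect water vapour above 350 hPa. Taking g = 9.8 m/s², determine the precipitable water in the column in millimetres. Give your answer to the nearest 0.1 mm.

PW ≈ 52.0 mm

Precipitable water is the column-integrated vapour mass per unit area: PW = (1/g) Σ q̄ Δp, with q in kg/kg and Δp in Pa (1 kg/m² of water = 1 mm).
Layer 1005–730 hPa: Δp = 275 hPa = 27500 Pa, q̄ = 0.0144 kg/kg → 0.0144 × 27500 / 9.8 = 40.41 mm
Layer 730–350 hPa: Δp = 380 hPa = 38000 Pa, q̄ = 0.003 kg/kg → 0.003 × 38000 / 9.8 = 11.63 mm
PW = 40.41 + 11.63 = 52.04 ≈ 52.0 mm.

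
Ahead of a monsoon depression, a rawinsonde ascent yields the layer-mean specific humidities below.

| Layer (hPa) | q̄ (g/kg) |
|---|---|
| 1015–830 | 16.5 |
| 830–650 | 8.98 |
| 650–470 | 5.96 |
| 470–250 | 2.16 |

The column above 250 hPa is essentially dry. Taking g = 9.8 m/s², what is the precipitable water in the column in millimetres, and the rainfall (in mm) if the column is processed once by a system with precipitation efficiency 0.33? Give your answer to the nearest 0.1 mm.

PW ≈ 63.4 mm; rainfall ≈ 20.9 mm

Precipitable water is the column-integrated vapour mass per unit area: PW = (1/g) Σ q̄ Δp, with q in kg/kg and Δp in Pa (1 kg/m² of water = 1 mm).
Layer 1015–830 hPa: Δp = 185 hPa = 18500 Pa, q̄ = 0.0165 kg/kg → 0.0165 × 18500 / 9.8 = 31.15 mm
Layer 830–650 hPa: Δp = 180 hPa = 18000 Pa, q̄ = 0.00898 kg/kg → 0.00898 × 18000 / 9.8 = 16.49 mm
Layer 650–470 hPa: Δp = 180 hPa = 18000 Pa, q̄ = 0.00596 kg/kg → 0.00596 × 18000 / 9.8 = 10.95 mm
Layer 470–250 hPa: Δp = 220 hPa = 22000 Pa, q̄ = 0.00216 kg/kg → 0.00216 × 22000 / 9.8 = 4.85 mm
PW = 31.15 + 16.49 + 10.95 + 4.85 = 63.44 ≈ 63.4 mm.
Rainfall = ε × PW = 0.33 × 63.4 = 20.9 mm.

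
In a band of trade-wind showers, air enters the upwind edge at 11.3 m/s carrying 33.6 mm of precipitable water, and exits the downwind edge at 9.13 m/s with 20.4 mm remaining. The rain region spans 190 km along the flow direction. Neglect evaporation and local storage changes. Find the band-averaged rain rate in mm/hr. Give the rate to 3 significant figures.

R ≈ 3.66 mm/hr

Column moisture flux per unit crosswind length is F = V × PW.
Inflow: F_in = 11.3 × 33.6 = 379.68 mm·m/s
Outflow: F_out = 9.13 × 20.4 = 186.252 mm·m/s
Steady-state rate R = (F_in − F_out)/L = (379.68 − 186.252) / 190000 m = 1.018e-03 mm/s.
R = 1.018e-03 × 3600 = 3.66 mm/hr.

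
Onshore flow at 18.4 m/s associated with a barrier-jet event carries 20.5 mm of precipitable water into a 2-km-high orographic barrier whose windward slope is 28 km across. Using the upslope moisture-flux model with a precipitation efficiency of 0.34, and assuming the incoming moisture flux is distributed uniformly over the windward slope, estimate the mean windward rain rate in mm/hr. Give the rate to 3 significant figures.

R ≈ 16.5 mm/hr

Incoming column moisture flux per unit ridge length: F = V × PW = 18.4 × 20.5 = 377.2 mm·m/s.
Spread over the 28 km slope with efficiency ε = 0.34: R = ε·F/W = 0.34 × 377.2 / 28000 m = 4.580e-03 mm/s.
R = 4.580e-03 × 3600 = 16.5 mm/hr.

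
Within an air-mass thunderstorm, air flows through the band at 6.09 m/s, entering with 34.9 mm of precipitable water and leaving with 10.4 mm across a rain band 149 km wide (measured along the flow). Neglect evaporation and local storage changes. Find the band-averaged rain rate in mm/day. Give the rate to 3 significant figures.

R ≈ 86.5 mm/day

Column moisture flux per unit crosswind length is F = V × PW.
Inflow: F_in = 6.09 × 34.9 = 212.541 mm·m/s
Outflow: F_out = 6.09 × 10.4 = 63.336 mm·m/s
Steady-state rate R = (F_in − F_out)/L = (212.541 − 63.336) / 149000 m = 1.001e-03 mm/s.
R = 1.001e-03 × 3600 × 24 = 86.5 mm/day.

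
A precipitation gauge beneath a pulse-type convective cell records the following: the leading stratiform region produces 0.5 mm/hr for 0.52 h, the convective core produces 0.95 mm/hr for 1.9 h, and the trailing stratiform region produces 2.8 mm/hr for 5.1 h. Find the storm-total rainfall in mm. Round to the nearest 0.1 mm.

Total = Σ Rᵢ Δtᵢ = 0.5 × 0.52 + 0.95 × 1.9 + 2.8 × 5.1
      = 0.26 + 1.805 + 14.28 = 16.3 mm.

total ≈ 16.3 mm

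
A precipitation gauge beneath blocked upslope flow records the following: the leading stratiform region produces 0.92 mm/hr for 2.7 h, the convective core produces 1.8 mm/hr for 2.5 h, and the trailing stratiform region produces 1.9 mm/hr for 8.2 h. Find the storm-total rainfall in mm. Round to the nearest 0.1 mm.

Total = Σ Rᵢ Δtᵢ = 0.92 × 2.7 + 1.8 × 2.5 + 1.9 × 8.2
      = 2.484 + 4.5 + 15.58 = 22.6 mm.

total ≈ 22.6 mm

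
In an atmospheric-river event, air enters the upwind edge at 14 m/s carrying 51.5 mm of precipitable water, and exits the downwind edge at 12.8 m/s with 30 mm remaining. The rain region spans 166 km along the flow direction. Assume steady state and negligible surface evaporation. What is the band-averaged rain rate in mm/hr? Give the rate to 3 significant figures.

R ≈ 7.31 mm/hr

Column moisture flux per unit crosswind length is F = V × PW.
Inflow: F_in = 14 × 51.5 = 721 mm·m/s
Outflow: F_out = 12.8 × 30 = 384 mm·m/s
Steady-state rate R = (F_in − F_out)/L = (721 − 384) / 166000 m = 2.030e-03 mm/s.
R = 2.030e-03 × 3600 = 7.31 mm/hr.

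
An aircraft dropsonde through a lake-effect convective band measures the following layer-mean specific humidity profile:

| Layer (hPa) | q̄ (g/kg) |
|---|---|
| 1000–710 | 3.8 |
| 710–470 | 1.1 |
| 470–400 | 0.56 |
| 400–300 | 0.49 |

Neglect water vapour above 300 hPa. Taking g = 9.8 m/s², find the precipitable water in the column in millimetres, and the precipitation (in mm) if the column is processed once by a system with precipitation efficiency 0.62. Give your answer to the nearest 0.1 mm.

Precipitable water is the column-integrated vapour mass per unit area: PW = (1/g) Σ q̄ Δp, with q in kg/kg and Δp in Pa (1 kg/m² of water = 1 mm).
Layer 1000–710 hPa: Δp = 290 hPa = 29000 Pa, q̄ = 0.0038 kg/kg → 0.0038 × 29000 / 9.8 = 11.24 mm
Layer 710–470 hPa: Δp = 240 hPa = 24000 Pa, q̄ = 0.0011 kg/kg → 0.0011 × 24000 / 9.8 = 2.69 mm
Layer 470–400 hPa: Δp = 70 hPa = 7000 Pa, q̄ = 0.00056 kg/kg → 0.00056 × 7000 / 9.8 = 0.40 mm
Layer 400–300 hPa: Δp = 100 hPa = 10000 Pa, q̄ = 0.00049 kg/kg → 0.00049 × 10000 / 9.8 = 0.50 mm
PW = 11.24 + 2.69 + 0.40 + 0.50 = 14.83 ≈ 14.8 mm.
Precipitation = ε × PW = 0.62 × 14.8 = 9.2 mm.

PW ≈ 14.8 mm; precipitation ≈ 9.2 mm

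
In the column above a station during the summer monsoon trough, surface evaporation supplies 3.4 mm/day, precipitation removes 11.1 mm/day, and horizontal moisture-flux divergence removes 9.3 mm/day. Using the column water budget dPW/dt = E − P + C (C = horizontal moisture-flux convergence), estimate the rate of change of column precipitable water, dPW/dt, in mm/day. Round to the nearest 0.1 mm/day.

dPW/dt = E − P + C = 3.4 − 11.1 + (-9.3) = -17.0 mm/day.

dPW/dt ≈ -17.0 mm/day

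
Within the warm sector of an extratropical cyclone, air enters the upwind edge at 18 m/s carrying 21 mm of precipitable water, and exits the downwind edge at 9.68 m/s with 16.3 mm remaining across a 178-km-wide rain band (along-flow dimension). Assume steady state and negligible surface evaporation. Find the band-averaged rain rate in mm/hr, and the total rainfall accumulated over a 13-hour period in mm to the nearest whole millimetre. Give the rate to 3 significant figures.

Column moisture flux per unit crosswind length is F = V × PW.
Inflow: F_in = 18 × 21 = 378 mm·m/s
Outflow: F_out = 9.68 × 16.3 = 157.784 mm·m/s
Steady-state rate R = (F_in − F_out)/L = (378 − 157.784) / 178000 m = 1.237e-03 mm/s.
R = 1.237e-03 × 3600 = 4.45 mm/hr.
Over 13 h: total = 4.45 × 13 = 57.85 ≈ 58 mm.

R ≈ 4.45 mm/hr; total ≈ 58 mm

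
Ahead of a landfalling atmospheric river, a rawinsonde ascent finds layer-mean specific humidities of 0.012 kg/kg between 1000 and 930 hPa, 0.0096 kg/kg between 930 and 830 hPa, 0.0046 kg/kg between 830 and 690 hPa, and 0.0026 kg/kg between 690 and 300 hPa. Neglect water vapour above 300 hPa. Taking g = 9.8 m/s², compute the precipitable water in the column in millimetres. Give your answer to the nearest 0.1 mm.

Precipitable water is the column-integrated vapour mass per unit area: PW = (1/g) Σ q̄ Δp, with q in kg/kg and Δp in Pa (1 kg/m² of water = 1 mm).
Layer 1000–930 hPa: Δp = 70 hPa = 7000 Pa, q̄ = 0.012 kg/kg → 0.012 × 7000 / 9.8 = 8.57 mm
Layer 930–830 hPa: Δp = 100 hPa = 10000 Pa, q̄ = 0.0096 kg/kg → 0.0096 × 10000 / 9.8 = 9.80 mm
Layer 830–690 hPa: Δp = 140 hPa = 14000 Pa, q̄ = 0.0046 kg/kg → 0.0046 × 14000 / 9.8 = 6.57 mm
Layer 690–300 hPa: Δp = 390 hPa = 39000 Pa, q̄ = 0.0026 kg/kg → 0.0026 × 39000 / 9.8 = 10.35 mm
PW = 8.57 + 9.80 + 6.57 + 10.35 = 35.29 ≈ 35.3 mm.

PW ≈ 35.3 mm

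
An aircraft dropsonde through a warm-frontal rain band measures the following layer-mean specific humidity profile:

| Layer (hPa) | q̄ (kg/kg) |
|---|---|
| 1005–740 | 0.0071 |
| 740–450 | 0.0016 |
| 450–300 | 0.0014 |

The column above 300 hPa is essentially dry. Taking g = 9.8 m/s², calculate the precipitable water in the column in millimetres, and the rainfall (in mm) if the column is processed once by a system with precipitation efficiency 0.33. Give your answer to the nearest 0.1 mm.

PW ≈ 26.1 mm; rainfall ≈ 8.6 mm

Precipitable water is the column-integrated vapour mass per unit area: PW = (1/g) Σ q̄ Δp, with q in kg/kg and Δp in Pa (1 kg/m² of water = 1 mm).
Layer 1005–740 hPa: Δp = 265 hPa = 26500 Pa, q̄ = 0.0071 kg/kg → 0.0071 × 26500 / 9.8 = 19.20 mm
Layer 740–450 hPa: Δp = 290 hPa = 29000 Pa, q̄ = 0.0016 kg/kg → 0.0016 × 29000 / 9.8 = 4.73 mm
Layer 450–300 hPa: Δp = 150 hPa = 15000 Pa, q̄ = 0.0014 kg/kg → 0.0014 × 15000 / 9.8 = 2.14 mm
PW = 19.20 + 4.73 + 2.14 = 26.07 ≈ 26.1 mm.
Rainfall = ε × PW = 0.33 × 26.1 = 8.6 mm.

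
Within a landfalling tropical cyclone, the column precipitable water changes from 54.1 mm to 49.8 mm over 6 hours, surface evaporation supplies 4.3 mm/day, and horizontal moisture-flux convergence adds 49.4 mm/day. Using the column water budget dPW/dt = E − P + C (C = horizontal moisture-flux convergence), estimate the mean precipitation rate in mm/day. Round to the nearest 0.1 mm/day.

P ≈ 70.9 mm/day

dPW/dt = (49.8 − 54.1) mm / (6/24 day) = -17.200 mm/day.
P = E + C − dPW/dt = 4.3 + (49.4) − (-17.200) = 70.9 mm/day.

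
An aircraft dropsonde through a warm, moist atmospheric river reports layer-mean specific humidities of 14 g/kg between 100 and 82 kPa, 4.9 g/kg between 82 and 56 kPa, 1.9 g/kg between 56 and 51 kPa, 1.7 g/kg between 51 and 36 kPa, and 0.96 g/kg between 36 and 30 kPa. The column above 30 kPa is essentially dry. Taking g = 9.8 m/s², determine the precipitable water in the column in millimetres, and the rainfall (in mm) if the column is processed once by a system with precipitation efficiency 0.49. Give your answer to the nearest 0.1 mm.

Precipitable water is the column-integrated vapour mass per unit area: PW = (1/g) Σ q̄ Δp, with q in kg/kg and Δp in Pa (1 kg/m² of water = 1 mm).
Layer 100–82 kPa: Δp = 180 hPa = 18000 Pa, q̄ = 0.014 kg/kg → 0.014 × 18000 / 9.8 = 25.71 mm
Layer 82–56 kPa: Δp = 260 hPa = 26000 Pa, q̄ = 0.0049 kg/kg → 0.0049 × 26000 / 9.8 = 13.00 mm
Layer 56–51 kPa: Δp = 50 hPa = 5000 Pa, q̄ = 0.0019 kg/kg → 0.0019 × 5000 / 9.8 = 0.97 mm
Layer 51–36 kPa: Δp = 150 hPa = 15000 Pa, q̄ = 0.0017 kg/kg → 0.0017 × 15000 / 9.8 = 2.60 mm
Layer 36–30 kPa: Δp = 60 hPa = 6000 Pa, q̄ = 0.00096 kg/kg → 0.00096 × 6000 / 9.8 = 0.59 mm
PW = 25.71 + 13.00 + 0.97 + 2.60 + 0.59 = 42.87 ≈ 42.9 mm.
Rainfall = ε × PW = 0.49 × 42.9 = 21.0 mm.

PW ≈ 42.9 mm; rainfall ≈ 21.0 mm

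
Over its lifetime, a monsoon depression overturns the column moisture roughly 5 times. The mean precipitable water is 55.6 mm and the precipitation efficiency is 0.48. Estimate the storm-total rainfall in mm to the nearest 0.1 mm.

Each cycle deposits ε × PW = 0.48 × 55.6 = 26.688 mm.
Over 5 cycles: 5 × 26.688 = 133.4 mm.

rainfall ≈ 133.4 mm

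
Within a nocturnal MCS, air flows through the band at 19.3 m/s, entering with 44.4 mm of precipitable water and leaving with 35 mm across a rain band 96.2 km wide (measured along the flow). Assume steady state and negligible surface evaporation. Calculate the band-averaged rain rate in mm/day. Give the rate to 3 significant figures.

R ≈ 163 mm/day

Column moisture flux per unit crosswind length is F = V × PW.
Inflow: F_in = 19.3 × 44.4 = 856.92 mm·m/s
Outflow: F_out = 19.3 × 35 = 675.5 mm·m/s
Steady-state rate R = (F_in − F_out)/L = (856.92 − 675.5) / 96200 m = 1.886e-03 mm/s.
R = 1.886e-03 × 3600 × 24 = 163 mm/day.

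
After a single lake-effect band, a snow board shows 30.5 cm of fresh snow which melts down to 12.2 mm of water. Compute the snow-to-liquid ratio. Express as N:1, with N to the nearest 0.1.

ratio ≈ 25.0

Ratio = snow depth / SWE = 305 mm / 12.2 mm = 25.0, i.e. 25.0:1.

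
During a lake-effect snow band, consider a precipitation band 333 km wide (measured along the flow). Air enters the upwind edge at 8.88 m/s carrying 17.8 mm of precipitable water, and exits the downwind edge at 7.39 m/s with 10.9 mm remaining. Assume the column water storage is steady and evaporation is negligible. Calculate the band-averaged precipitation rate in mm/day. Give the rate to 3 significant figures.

Column moisture flux per unit crosswind length is F = V × PW.
Inflow: F_in = 8.88 × 17.8 = 158.064 mm·m/s
Outflow: F_out = 7.39 × 10.9 = 80.551 mm·m/s
Steady-state rate R = (F_in − F_out)/L = (158.064 − 80.551) / 333000 m = 2.328e-04 mm/s.
R = 2.328e-04 × 3600 × 24 = 20.1 mm/day.

R ≈ 20.1 mm/day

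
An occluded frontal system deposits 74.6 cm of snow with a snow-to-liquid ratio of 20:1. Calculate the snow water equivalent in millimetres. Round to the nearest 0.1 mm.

SWE ≈ 37.3 mm

SWE = snow depth / ratio = 74.6 cm / 20 = 3.730 cm = 37.3 mm.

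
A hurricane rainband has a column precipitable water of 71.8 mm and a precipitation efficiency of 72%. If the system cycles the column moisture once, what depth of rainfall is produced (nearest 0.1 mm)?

rainfall ≈ 51.7 mm

Rainfall = ε × PW = 0.72 × 71.8 = 51.7 mm.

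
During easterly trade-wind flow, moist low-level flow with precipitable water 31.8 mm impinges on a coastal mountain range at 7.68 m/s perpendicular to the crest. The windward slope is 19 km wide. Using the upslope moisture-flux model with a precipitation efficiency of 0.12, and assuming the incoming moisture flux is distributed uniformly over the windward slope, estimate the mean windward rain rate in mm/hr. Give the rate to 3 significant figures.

R ≈ 5.55 mm/hr

Incoming column moisture flux per unit ridge length: F = V × PW = 7.68 × 31.8 = 244.224 mm·m/s.
Spread over the 19 km slope with efficiency ε = 0.12: R = ε·F/W = 0.12 × 244.224 / 19000 m = 1.542e-03 mm/s.
R = 1.542e-03 × 3600 = 5.55 mm/hr.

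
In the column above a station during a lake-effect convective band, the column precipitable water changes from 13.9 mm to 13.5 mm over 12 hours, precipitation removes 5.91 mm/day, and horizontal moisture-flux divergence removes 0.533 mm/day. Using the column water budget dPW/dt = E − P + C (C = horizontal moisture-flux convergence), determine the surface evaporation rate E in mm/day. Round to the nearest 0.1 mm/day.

dPW/dt = (13.5 − 13.9) mm / (12/24 day) = -0.800 mm/day.
E = dPW/dt + P − C = (-0.800) + 5.91 − (-0.533) = 5.6 mm/day.

E ≈ 5.6 mm/day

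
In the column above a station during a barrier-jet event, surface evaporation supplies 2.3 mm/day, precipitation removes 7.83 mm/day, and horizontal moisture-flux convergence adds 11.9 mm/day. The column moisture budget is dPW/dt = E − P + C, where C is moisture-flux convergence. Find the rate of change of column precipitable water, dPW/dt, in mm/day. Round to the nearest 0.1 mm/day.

dPW/dt ≈ 6.4 mm/day

dPW/dt = E − P + C = 2.3 − 7.83 + (11.9) = 6.4 mm/day.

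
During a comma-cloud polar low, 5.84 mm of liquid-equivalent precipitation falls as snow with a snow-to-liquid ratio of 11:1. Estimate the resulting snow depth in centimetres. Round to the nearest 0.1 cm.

Snow depth = liquid × ratio = 5.84 mm × 11 = 64.24 mm = 6.4 cm.

snow depth ≈ 6.4 cm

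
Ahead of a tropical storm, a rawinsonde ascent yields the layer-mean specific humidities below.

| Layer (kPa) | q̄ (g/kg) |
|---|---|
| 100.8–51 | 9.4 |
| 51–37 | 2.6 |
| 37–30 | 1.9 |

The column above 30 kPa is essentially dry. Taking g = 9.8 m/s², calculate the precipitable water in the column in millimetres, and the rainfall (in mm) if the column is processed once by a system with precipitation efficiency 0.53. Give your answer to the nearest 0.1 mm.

PW ≈ 52.8 mm; rainfall ≈ 28.0 mm

Precipitable water is the column-integrated vapour mass per unit area: PW = (1/g) Σ q̄ Δp, with q in kg/kg and Δp in Pa (1 kg/m² of water = 1 mm).
Layer 100.8–51 kPa: Δp = 498 hPa = 49800 Pa, q̄ = 0.0094 kg/kg → 0.0094 × 49800 / 9.8 = 47.77 mm
Layer 51–37 kPa: Δp = 140 hPa = 14000 Pa, q̄ = 0.0026 kg/kg → 0.0026 × 14000 / 9.8 = 3.71 mm
Layer 37–30 kPa: Δp = 70 hPa = 7000 Pa, q̄ = 0.0019 kg/kg → 0.0019 × 7000 / 9.8 = 1.36 mm
PW = 47.77 + 3.71 + 1.36 = 52.84 ≈ 52.8 mm.
Rainfall = ε × PW = 0.53 × 52.8 = 28.0 mm.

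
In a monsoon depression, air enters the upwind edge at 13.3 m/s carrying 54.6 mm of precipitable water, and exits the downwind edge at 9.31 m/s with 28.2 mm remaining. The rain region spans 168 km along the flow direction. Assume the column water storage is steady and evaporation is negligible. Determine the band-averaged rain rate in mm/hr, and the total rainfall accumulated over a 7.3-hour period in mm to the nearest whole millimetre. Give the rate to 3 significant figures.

R ≈ 9.94 mm/hr; total ≈ 73 mm

Column moisture flux per unit crosswind length is F = V × PW.
Inflow: F_in = 13.3 × 54.6 = 726.18 mm·m/s
Outflow: F_out = 9.31 × 28.2 = 262.542 mm·m/s
Steady-state rate R = (F_in − F_out)/L = (726.18 − 262.542) / 168000 m = 2.760e-03 mm/s.
R = 2.760e-03 × 3600 = 9.94 mm/hr.
Over 7.3 h: total = 9.94 × 7.3 = 72.562 ≈ 73 mm.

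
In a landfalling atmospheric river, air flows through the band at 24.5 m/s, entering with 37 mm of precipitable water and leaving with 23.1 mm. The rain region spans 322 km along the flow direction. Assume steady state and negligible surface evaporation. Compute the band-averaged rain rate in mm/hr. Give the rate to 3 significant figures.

R ≈ 3.81 mm/hr

Column moisture flux per unit crosswind length is F = V × PW.
Inflow: F_in = 24.5 × 37 = 906.5 mm·m/s
Outflow: F_out = 24.5 × 23.1 = 565.95 mm·m/s
Steady-state rate R = (F_in − F_out)/L = (906.5 − 565.95) / 322000 m = 1.058e-03 mm/s.
R = 1.058e-03 × 3600 = 3.81 mm/hr.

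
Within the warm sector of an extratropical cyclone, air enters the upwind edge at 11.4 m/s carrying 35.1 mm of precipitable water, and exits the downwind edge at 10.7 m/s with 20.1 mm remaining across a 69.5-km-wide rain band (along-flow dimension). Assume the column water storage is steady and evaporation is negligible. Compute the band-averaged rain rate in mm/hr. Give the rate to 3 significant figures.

Column moisture flux per unit crosswind length is F = V × PW.
Inflow: F_in = 11.4 × 35.1 = 400.14 mm·m/s
Outflow: F_out = 10.7 × 20.1 = 215.07 mm·m/s
Steady-state rate R = (F_in − F_out)/L = (400.14 − 215.07) / 69500 m = 2.663e-03 mm/s.
R = 2.663e-03 × 3600 = 9.59 mm/hr.

R ≈ 9.59 mm/hr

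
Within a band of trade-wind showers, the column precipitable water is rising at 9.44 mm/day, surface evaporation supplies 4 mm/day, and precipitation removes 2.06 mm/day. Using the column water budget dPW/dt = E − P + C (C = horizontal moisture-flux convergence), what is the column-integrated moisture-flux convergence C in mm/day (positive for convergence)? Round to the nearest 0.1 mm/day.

dPW/dt = +9.44 mm/day.
C = dPW/dt − E + P = (+9.44) − 4 + 2.06 = 7.5 mm/day.

C ≈ 7.5 mm/day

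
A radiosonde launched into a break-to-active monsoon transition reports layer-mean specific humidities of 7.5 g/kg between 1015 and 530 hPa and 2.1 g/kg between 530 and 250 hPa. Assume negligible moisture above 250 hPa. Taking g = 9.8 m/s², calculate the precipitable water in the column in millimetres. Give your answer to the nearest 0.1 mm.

Precipitable water is the column-integrated vapour mass per unit area: PW = (1/g) Σ q̄ Δp, with q in kg/kg and Δp in Pa (1 kg/m² of water = 1 mm).
Layer 1015–530 hPa: Δp = 485 hPa = 48500 Pa, q̄ = 0.0075 kg/kg → 0.0075 × 48500 / 9.8 = 37.12 mm
Layer 530–250 hPa: Δp = 280 hPa = 28000 Pa, q̄ = 0.0021 kg/kg → 0.0021 × 28000 / 9.8 = 6.00 mm
PW = 37.12 + 6.00 = 43.12 ≈ 43.1 mm.

PW ≈ 43.1 mm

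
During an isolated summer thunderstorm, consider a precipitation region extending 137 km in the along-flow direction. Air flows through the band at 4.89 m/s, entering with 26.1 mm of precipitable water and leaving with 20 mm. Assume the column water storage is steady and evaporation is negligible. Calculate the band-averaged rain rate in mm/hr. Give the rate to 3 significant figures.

R ≈ 0.784 mm/hr

Column moisture flux per unit crosswind length is F = V × PW.
Inflow: F_in = 4.89 × 26.1 = 127.629 mm·m/s
Outflow: F_out = 4.89 × 20 = 97.8 mm·m/s
Steady-state rate R = (F_in − F_out)/L = (127.629 − 97.8) / 137000 m = 2.177e-04 mm/s.
R = 2.177e-04 × 3600 = 0.784 mm/hr.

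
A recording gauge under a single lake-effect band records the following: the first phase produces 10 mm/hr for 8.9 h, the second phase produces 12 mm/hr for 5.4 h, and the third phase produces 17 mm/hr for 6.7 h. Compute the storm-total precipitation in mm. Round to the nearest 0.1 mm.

Total = Σ Rᵢ Δtᵢ = 10 × 8.9 + 12 × 5.4 + 17 × 6.7
      = 89 + 64.8 + 113.9 = 267.7 mm.

total ≈ 267.7 mm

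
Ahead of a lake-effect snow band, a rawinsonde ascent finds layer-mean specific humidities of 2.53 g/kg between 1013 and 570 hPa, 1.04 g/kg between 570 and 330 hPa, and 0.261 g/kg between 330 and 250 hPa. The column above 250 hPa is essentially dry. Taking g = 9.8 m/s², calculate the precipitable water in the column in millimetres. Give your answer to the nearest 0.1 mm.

Precipitable water is the column-integrated vapour mass per unit area: PW = (1/g) Σ q̄ Δp, with q in kg/kg and Δp in Pa (1 kg/m² of water = 1 mm).
Layer 1013–570 hPa: Δp = 443 hPa = 44300 Pa, q̄ = 0.00253 kg/kg → 0.00253 × 44300 / 9.8 = 11.44 mm
Layer 570–330 hPa: Δp = 240 hPa = 24000 Pa, q̄ = 0.00104 kg/kg → 0.00104 × 24000 / 9.8 = 2.55 mm
Layer 330–250 hPa: Δp = 80 hPa = 8000 Pa, q̄ = 0.000261 kg/kg → 0.000261 × 8000 / 9.8 = 0.21 mm
PW = 11.44 + 2.55 + 0.21 = 14.20 ≈ 14.2 mm.

PW ≈ 14.2 mm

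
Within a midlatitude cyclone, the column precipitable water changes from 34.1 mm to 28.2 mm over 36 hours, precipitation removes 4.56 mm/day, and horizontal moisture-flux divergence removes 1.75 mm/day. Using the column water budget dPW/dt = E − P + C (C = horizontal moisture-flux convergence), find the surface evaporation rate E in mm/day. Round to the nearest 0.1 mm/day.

E ≈ 2.4 mm/day

dPW/dt = (28.2 − 34.1) mm / (36/24 day) = -3.933 mm/day.
E = dPW/dt + P − C = (-3.933) + 4.56 − (-1.75) = 2.4 mm/day.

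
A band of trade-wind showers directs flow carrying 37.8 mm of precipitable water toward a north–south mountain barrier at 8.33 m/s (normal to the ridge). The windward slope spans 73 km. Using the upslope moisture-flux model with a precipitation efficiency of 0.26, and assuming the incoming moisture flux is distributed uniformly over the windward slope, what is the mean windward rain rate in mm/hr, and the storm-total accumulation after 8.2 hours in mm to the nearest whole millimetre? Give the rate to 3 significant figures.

R ≈ 4.04 mm/hr; total ≈ 33 mm

Incoming column moisture flux per unit ridge length: F = V × PW = 8.33 × 37.8 = 314.874 mm·m/s.
Spread over the 73 km slope with efficiency ε = 0.26: R = ε·F/W = 0.26 × 314.874 / 73000 m = 1.121e-03 mm/s.
R = 1.121e-03 × 3600 = 4.04 mm/hr.
Over 8.2 h: total = 4.04 × 8.2 = 33.128 ≈ 33 mm.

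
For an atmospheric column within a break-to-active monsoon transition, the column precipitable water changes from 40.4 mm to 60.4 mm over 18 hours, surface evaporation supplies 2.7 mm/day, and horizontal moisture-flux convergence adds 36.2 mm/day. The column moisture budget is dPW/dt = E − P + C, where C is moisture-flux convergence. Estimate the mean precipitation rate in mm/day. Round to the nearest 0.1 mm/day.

dPW/dt = (60.4 − 40.4) mm / (18/24 day) = +26.667 mm/day.
P = E + C − dPW/dt = 2.7 + (36.2) − (+26.667) = 12.2 mm/day.

P ≈ 12.2 mm/day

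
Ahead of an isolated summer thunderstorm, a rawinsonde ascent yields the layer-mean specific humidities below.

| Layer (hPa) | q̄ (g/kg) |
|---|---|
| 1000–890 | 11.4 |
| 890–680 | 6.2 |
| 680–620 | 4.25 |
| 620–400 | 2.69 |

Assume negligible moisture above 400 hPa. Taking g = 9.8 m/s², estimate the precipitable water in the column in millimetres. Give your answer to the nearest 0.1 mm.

PW ≈ 34.7 mm

Precipitable water is the column-integrated vapour mass per unit area: PW = (1/g) Σ q̄ Δp, with q in kg/kg and Δp in Pa (1 kg/m² of water = 1 mm).
Layer 1000–890 hPa: Δp = 110 hPa = 11000 Pa, q̄ = 0.0114 kg/kg → 0.0114 × 11000 / 9.8 = 12.80 mm
Layer 890–680 hPa: Δp = 210 hPa = 21000 Pa, q̄ = 0.0062 kg/kg → 0.0062 × 21000 / 9.8 = 13.29 mm
Layer 680–620 hPa: Δp = 60 hPa = 6000 Pa, q̄ = 0.00425 kg/kg → 0.00425 × 6000 / 9.8 = 2.60 mm
Layer 620–400 hPa: Δp = 220 hPa = 22000 Pa, q̄ = 0.00269 kg/kg → 0.00269 × 22000 / 9.8 = 6.04 mm
PW = 12.80 + 13.29 + 2.60 + 6.04 = 34.73 ≈ 34.7 mm.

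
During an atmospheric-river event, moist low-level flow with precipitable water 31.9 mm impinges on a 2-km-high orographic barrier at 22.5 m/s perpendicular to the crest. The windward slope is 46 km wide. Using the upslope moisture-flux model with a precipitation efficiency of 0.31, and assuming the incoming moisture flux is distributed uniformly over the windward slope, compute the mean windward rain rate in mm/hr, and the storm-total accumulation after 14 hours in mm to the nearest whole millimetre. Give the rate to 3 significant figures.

R ≈ 17.4 mm/hr; total ≈ 244 mm

Incoming column moisture flux per unit ridge length: F = V × PW = 22.5 × 31.9 = 717.75 mm·m/s.
Spread over the 46 km slope with efficiency ε = 0.31: R = ε·F/W = 0.31 × 717.75 / 46000 m = 4.837e-03 mm/s.
R = 4.837e-03 × 3600 = 17.4 mm/hr.
Over 14 h: total = 17.4 × 14 = 243.6 ≈ 244 mm.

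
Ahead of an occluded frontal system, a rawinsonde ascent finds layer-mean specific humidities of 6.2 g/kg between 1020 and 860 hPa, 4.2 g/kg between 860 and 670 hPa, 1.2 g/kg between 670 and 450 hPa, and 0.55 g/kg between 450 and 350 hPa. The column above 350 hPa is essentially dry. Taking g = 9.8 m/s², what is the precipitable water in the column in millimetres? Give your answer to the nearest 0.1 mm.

PW ≈ 21.5 mm

Precipitable water is the column-integrated vapour mass per unit area: PW = (1/g) Σ q̄ Δp, with q in kg/kg and Δp in Pa (1 kg/m² of water = 1 mm).
Layer 1020–860 hPa: Δp = 160 hPa = 16000 Pa, q̄ = 0.0062 kg/kg → 0.0062 × 16000 / 9.8 = 10.12 mm
Layer 860–670 hPa: Δp = 190 hPa = 19000 Pa, q̄ = 0.0042 kg/kg → 0.0042 × 19000 / 9.8 = 8.14 mm
Layer 670–450 hPa: Δp = 220 hPa = 22000 Pa, q̄ = 0.0012 kg/kg → 0.0012 × 22000 / 9.8 = 2.69 mm
Layer 450–350 hPa: Δp = 100 hPa = 10000 Pa, q̄ = 0.00055 kg/kg → 0.00055 × 10000 / 9.8 = 0.56 mm
PW = 10.12 + 8.14 + 2.69 + 0.56 = 21.51 ≈ 21.5 mm.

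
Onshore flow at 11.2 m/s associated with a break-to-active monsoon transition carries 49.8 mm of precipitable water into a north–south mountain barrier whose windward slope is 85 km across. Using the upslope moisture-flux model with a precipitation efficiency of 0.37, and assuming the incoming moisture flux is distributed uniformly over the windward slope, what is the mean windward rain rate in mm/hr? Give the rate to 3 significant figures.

R ≈ 8.74 mm/hr

Incoming column moisture flux per unit ridge length: F = V × PW = 11.2 × 49.8 = 557.76 mm·m/s.
Spread over the 85 km slope with efficiency ε = 0.37: R = ε·F/W = 0.37 × 557.76 / 85000 m = 2.428e-03 mm/s.
R = 2.428e-03 × 3600 = 8.74 mm/hr.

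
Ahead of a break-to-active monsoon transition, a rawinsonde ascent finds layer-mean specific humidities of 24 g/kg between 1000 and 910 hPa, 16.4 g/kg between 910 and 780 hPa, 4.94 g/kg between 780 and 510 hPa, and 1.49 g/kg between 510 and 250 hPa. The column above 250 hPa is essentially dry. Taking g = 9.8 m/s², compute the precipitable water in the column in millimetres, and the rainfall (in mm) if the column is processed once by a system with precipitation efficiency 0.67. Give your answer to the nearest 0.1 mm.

Precipitable water is the column-integrated vapour mass per unit area: PW = (1/g) Σ q̄ Δp, with q in kg/kg and Δp in Pa (1 kg/m² of water = 1 mm).
Layer 1000–910 hPa: Δp = 90 hPa = 9000 Pa, q̄ = 0.024 kg/kg → 0.024 × 9000 / 9.8 = 22.04 mm
Layer 910–780 hPa: Δp = 130 hPa = 13000 Pa, q̄ = 0.0164 kg/kg → 0.0164 × 13000 / 9.8 = 21.76 mm
Layer 780–510 hPa: Δp = 270 hPa = 27000 Pa, q̄ = 0.00494 kg/kg → 0.00494 × 27000 / 9.8 = 13.61 mm
Layer 510–250 hPa: Δp = 260 hPa = 26000 Pa, q̄ = 0.00149 kg/kg → 0.00149 × 26000 / 9.8 = 3.95 mm
PW = 22.04 + 21.76 + 13.61 + 3.95 = 61.36 ≈ 61.4 mm.
Rainfall = ε × PW = 0.67 × 61.4 = 41.1 mm.

PW ≈ 61.4 mm; rainfall ≈ 41.1 mm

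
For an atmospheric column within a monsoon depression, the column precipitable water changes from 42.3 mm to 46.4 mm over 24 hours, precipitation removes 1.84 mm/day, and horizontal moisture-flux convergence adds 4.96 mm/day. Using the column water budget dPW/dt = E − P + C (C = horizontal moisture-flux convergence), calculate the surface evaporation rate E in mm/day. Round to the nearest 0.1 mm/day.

E ≈ 1.0 mm/day

dPW/dt = (46.4 − 42.3) mm / (24/24 day) = +4.100 mm/day.
E = dPW/dt + P − C = (+4.100) + 1.84 − (4.96) = 1.0 mm/day.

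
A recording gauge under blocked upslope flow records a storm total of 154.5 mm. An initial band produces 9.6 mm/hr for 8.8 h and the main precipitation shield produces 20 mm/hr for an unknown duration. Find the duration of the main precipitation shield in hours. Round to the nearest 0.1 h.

Known phases: 9.6 × 8.8 = 84.48 mm.
Remaining depth = 154.5 − 84.48 = 70.02 mm.
Duration = 70.02 / 20 = 3.5 h.

duration ≈ 3.5 h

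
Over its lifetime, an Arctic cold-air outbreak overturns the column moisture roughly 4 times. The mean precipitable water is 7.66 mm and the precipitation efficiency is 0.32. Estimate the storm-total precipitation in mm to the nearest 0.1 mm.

Each cycle deposits ε × PW = 0.32 × 7.66 = 2.4512 mm.
Over 4 cycles: 4 × 2.4512 = 9.8 mm.

precipitation ≈ 9.8 mm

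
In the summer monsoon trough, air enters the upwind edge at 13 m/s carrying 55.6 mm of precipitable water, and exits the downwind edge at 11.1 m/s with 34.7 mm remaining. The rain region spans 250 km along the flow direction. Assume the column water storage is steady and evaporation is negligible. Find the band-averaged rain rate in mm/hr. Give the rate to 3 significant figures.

Column moisture flux per unit crosswind length is F = V × PW.
Inflow: F_in = 13 × 55.6 = 722.8 mm·m/s
Outflow: F_out = 11.1 × 34.7 = 385.17 mm·m/s
Steady-state rate R = (F_in − F_out)/L = (722.8 − 385.17) / 250000 m = 1.351e-03 mm/s.
R = 1.351e-03 × 3600 = 4.86 mm/hr.

R ≈ 4.86 mm/hr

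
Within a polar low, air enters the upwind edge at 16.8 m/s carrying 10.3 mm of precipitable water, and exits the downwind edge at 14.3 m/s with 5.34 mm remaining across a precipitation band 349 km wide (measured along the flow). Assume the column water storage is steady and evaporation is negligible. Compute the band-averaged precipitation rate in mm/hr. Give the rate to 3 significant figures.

Column moisture flux per unit crosswind length is F = V × PW.
Inflow: F_in = 16.8 × 10.3 = 173.04 mm·m/s
Outflow: F_out = 14.3 × 5.34 = 76.362 mm·m/s
Steady-state rate R = (F_in − F_out)/L = (173.04 − 76.362) / 349000 m = 2.770e-04 mm/s.
R = 2.770e-04 × 3600 = 0.997 mm/hr.

R ≈ 0.997 mm/hr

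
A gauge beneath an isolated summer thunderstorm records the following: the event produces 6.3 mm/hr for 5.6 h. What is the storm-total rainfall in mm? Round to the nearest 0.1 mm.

Total = Σ Rᵢ Δtᵢ = 6.3 × 5.6
      = 35.28 = 35.3 mm.

total ≈ 35.3 mm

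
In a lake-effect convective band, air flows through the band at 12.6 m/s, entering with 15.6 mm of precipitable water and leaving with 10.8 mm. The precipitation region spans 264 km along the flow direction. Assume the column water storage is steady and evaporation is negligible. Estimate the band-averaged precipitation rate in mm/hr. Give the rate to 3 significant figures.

R ≈ 0.825 mm/hr

Column moisture flux per unit crosswind length is F = V × PW.
Inflow: F_in = 12.6 × 15.6 = 196.56 mm·m/s
Outflow: F_out = 12.6 × 10.8 = 136.08 mm·m/s
Steady-state rate R = (F_in − F_out)/L = (196.56 − 136.08) / 264000 m = 2.291e-04 mm/s.
R = 2.291e-04 × 3600 = 0.825 mm/hr.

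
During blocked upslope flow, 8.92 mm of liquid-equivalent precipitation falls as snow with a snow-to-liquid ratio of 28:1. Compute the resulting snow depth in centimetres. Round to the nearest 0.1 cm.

snow depth ≈ 25.0 cm

Snow depth = liquid × ratio = 8.92 mm × 28 = 249.76 mm = 25.0 cm.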